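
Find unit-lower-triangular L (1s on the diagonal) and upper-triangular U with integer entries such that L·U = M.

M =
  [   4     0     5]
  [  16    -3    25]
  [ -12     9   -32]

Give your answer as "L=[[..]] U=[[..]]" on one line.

  row1 -= 4·row0 → [0,-3,5]
  row2 -= -3·row0 → [0,9,-17]
  row2 -= -3·row1 → [0,0,-2]

L=[[1,0,0],[4,1,0],[-3,-3,1]] U=[[4,0,5],[0,-3,5],[0,0,-2]]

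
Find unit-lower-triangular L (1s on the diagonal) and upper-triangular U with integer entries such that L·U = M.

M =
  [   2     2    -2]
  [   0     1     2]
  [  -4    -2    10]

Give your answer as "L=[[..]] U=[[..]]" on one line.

L=[[1,0,0],[0,1,0],[-2,2,1]] U=[[2,2,-2],[0,1,2],[0,0,2]]

  row1 -= 0·row0 → [0,1,2]
  row2 -= -2·row0 → [0,2,6]
  row2 -= 2·row1 → [0,0,2]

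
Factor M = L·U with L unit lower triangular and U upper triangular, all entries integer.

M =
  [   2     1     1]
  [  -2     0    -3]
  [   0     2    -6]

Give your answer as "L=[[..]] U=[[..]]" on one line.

L=[[1,0,0],[-1,1,0],[0,2,1]] U=[[2,1,1],[0,1,-2],[0,0,-2]]

  R1 -= -1·R0 → [0,1,-2]
  R2 -= 0·R0 → [0,2,-6]
  R2 -= 2·R1 → [0,0,-2]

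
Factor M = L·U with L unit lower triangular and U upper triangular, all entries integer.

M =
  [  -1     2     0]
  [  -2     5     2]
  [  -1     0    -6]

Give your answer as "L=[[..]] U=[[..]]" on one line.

L=[[1,0,0],[2,1,0],[1,-2,1]] U=[[-1,2,0],[0,1,2],[0,0,-2]]

  row1 -= 2·row0 → [0,1,2]
  row2 -= 1·row0 → [0,-2,-6]
  row2 -= -2·row1 → [0,0,-2]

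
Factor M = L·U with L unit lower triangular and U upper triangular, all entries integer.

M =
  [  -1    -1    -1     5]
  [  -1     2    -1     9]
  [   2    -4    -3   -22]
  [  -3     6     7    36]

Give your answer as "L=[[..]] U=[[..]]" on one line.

L=[[1,0,0,0],[1,1,0,0],[-2,-2,1,0],[3,3,-2,1]] U=[[-1,-1,-1,5],[0,3,0,4],[0,0,-5,-4],[0,0,0,1]]

  R1 -= 1·R0 → [0,3,0,4]
  R2 -= -2·R0 → [0,-6,-5,-12]
  R3 -= 3·R0 → [0,9,10,21]
  R2 -= -2·R1 → [0,0,-5,-4]
  R3 -= 3·R1 → [0,0,10,9]
  R3 -= -2·R2 → [0,0,0,1]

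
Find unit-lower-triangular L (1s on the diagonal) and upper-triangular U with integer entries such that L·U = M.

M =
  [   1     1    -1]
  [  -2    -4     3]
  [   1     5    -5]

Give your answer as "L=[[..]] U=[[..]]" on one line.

  R1 -= -2·R0 → [0,-2,1]
  R2 -= 1·R0 → [0,4,-4]
  R2 -= -2·R1 → [0,0,-2]

L=[[1,0,0],[-2,1,0],[1,-2,1]] U=[[1,1,-1],[0,-2,1],[0,0,-2]]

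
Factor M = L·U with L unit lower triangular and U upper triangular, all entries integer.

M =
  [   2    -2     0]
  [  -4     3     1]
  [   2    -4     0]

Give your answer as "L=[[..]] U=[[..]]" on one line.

L=[[1,0,0],[-2,1,0],[1,2,1]] U=[[2,-2,0],[0,-1,1],[0,0,-2]]

  r1 -= -2·r0 → [0,-1,1]
  r2 -= 1·r0 → [0,-2,0]
  r2 -= 2·r1 → [0,0,-2]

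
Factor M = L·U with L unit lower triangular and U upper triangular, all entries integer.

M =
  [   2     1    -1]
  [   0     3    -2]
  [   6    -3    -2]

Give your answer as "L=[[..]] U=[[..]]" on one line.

  row1 -= 0·row0 → [0,3,-2]
  row2 -= 3·row0 → [0,-6,1]
  row2 -= -2·row1 → [0,0,-3]

L=[[1,0,0],[0,1,0],[3,-2,1]] U=[[2,1,-1],[0,3,-2],[0,0,-3]]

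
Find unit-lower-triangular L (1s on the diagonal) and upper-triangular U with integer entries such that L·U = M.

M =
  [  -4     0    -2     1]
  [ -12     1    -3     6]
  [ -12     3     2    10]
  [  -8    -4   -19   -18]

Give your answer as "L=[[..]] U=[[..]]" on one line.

  row1 -= 3·row0 → [0,1,3,3]
  row2 -= 3·row0 → [0,3,8,7]
  row3 -= 2·row0 → [0,-4,-15,-20]
  row2 -= 3·row1 → [0,0,-1,-2]
  row3 -= -4·row1 → [0,0,-3,-8]
  row3 -= 3·row2 → [0,0,0,-2]

L=[[1,0,0,0],[3,1,0,0],[3,3,1,0],[2,-4,3,1]] U=[[-4,0,-2,1],[0,1,3,3],[0,0,-1,-2],[0,0,0,-2]]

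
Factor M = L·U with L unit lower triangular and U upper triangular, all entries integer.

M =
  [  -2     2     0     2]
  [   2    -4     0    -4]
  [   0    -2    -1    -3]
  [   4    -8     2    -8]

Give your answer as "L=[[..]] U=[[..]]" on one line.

L=[[1,0,0,0],[-1,1,0,0],[0,1,1,0],[-2,2,-2,1]] U=[[-2,2,0,2],[0,-2,0,-2],[0,0,-1,-1],[0,0,0,-2]]

  row1 -= -1·row0 → [0,-2,0,-2]
  row2 -= 0·row0 → [0,-2,-1,-3]
  row3 -= -2·row0 → [0,-4,2,-4]
  row2 -= 1·row1 → [0,0,-1,-1]
  row3 -= 2·row1 → [0,0,2,0]
  row3 -= -2·row2 → [0,0,0,-2]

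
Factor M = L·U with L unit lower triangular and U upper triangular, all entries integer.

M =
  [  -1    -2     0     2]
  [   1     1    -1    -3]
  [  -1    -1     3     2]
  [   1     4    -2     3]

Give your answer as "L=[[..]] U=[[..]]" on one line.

L=[[1,0,0,0],[-1,1,0,0],[1,-1,1,0],[-1,-2,-2,1]] U=[[-1,-2,0,2],[0,-1,-1,-1],[0,0,2,-1],[0,0,0,1]]

  r1 -= -1·r0 → [0,-1,-1,-1]
  r2 -= 1·r0 → [0,1,3,0]
  r3 -= -1·r0 → [0,2,-2,5]
  r2 -= -1·r1 → [0,0,2,-1]
  r3 -= -2·r1 → [0,0,-4,3]
  r3 -= -2·r2 → [0,0,0,1]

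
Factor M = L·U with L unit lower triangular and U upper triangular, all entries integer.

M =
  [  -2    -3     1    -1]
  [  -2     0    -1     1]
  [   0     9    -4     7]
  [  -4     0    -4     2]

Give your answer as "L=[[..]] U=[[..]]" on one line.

  row1 -= 1·row0 → [0,3,-2,2]
  row2 -= 0·row0 → [0,9,-4,7]
  row3 -= 2·row0 → [0,6,-6,4]
  row2 -= 3·row1 → [0,0,2,1]
  row3 -= 2·row1 → [0,0,-2,0]
  row3 -= -1·row2 → [0,0,0,1]

L=[[1,0,0,0],[1,1,0,0],[0,3,1,0],[2,2,-1,1]] U=[[-2,-3,1,-1],[0,3,-2,2],[0,0,2,1],[0,0,0,1]]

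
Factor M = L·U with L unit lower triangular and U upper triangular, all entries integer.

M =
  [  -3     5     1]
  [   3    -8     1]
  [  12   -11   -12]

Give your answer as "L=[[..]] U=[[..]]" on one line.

L=[[1,0,0],[-1,1,0],[-4,-3,1]] U=[[-3,5,1],[0,-3,2],[0,0,-2]]

  R1 -= -1·R0 → [0,-3,2]
  R2 -= -4·R0 → [0,9,-8]
  R2 -= -3·R1 → [0,0,-2]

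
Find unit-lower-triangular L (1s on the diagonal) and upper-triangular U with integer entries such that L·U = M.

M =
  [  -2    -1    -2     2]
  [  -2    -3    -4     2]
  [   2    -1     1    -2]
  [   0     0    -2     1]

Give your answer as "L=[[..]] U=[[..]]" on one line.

  R1 -= 1·R0 → [0,-2,-2,0]
  R2 -= -1·R0 → [0,-2,-1,0]
  R3 -= 0·R0 → [0,0,-2,1]
  R2 -= 1·R1 → [0,0,1,0]
  R3 -= 0·R1 → [0,0,-2,1]
  R3 -= -2·R2 → [0,0,0,1]

L=[[1,0,0,0],[1,1,0,0],[-1,1,1,0],[0,0,-2,1]] U=[[-2,-1,-2,2],[0,-2,-2,0],[0,0,1,0],[0,0,0,1]]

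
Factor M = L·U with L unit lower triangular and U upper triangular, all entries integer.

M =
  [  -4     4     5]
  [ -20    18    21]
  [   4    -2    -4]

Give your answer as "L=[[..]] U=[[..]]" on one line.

  row1 -= 5·row0 → [0,-2,-4]
  row2 -= -1·row0 → [0,2,1]
  row2 -= -1·row1 → [0,0,-3]

L=[[1,0,0],[5,1,0],[-1,-1,1]] U=[[-4,4,5],[0,-2,-4],[0,0,-3]]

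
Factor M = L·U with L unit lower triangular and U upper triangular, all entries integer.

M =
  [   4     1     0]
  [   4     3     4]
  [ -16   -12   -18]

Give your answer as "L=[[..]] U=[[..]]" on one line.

L=[[1,0,0],[1,1,0],[-4,-4,1]] U=[[4,1,0],[0,2,4],[0,0,-2]]

  row1 -= 1·row0 → [0,2,4]
  row2 -= -4·row0 → [0,-8,-18]
  row2 -= -4·row1 → [0,0,-2]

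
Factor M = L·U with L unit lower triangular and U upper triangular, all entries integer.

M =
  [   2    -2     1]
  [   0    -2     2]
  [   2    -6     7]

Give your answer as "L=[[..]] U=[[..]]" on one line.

  R1 -= 0·R0 → [0,-2,2]
  R2 -= 1·R0 → [0,-4,6]
  R2 -= 2·R1 → [0,0,2]

L=[[1,0,0],[0,1,0],[1,2,1]] U=[[2,-2,1],[0,-2,2],[0,0,2]]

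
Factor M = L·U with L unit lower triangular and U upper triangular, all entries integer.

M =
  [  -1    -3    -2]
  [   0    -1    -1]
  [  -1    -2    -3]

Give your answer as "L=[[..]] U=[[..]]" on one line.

  R1 -= 0·R0 → [0,-1,-1]
  R2 -= 1·R0 → [0,1,-1]
  R2 -= -1·R1 → [0,0,-2]

L=[[1,0,0],[0,1,0],[1,-1,1]] U=[[-1,-3,-2],[0,-1,-1],[0,0,-2]]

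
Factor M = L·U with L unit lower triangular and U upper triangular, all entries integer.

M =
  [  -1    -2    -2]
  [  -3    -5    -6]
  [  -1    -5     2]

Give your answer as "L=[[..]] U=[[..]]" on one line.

  row1 -= 3·row0 → [0,1,0]
  row2 -= 1·row0 → [0,-3,4]
  row2 -= -3·row1 → [0,0,4]

L=[[1,0,0],[3,1,0],[1,-3,1]] U=[[-1,-2,-2],[0,1,0],[0,0,4]]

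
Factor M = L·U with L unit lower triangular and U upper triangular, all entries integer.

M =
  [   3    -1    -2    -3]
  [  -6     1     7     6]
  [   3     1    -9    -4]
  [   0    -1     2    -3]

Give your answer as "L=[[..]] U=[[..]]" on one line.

L=[[1,0,0,0],[-2,1,0,0],[1,-2,1,0],[0,1,1,1]] U=[[3,-1,-2,-3],[0,-1,3,0],[0,0,-1,-1],[0,0,0,-2]]

  row1 -= -2·row0 → [0,-1,3,0]
  row2 -= 1·row0 → [0,2,-7,-1]
  row3 -= 0·row0 → [0,-1,2,-3]
  row2 -= -2·row1 → [0,0,-1,-1]
  row3 -= 1·row1 → [0,0,-1,-3]
  row3 -= 1·row2 → [0,0,0,-2]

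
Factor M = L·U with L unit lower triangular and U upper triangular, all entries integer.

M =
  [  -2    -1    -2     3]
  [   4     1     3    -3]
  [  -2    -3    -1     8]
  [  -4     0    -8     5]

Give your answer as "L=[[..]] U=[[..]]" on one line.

  r1 -= -2·r0 → [0,-1,-1,3]
  r2 -= 1·r0 → [0,-2,1,5]
  r3 -= 2·r0 → [0,2,-4,-1]
  r2 -= 2·r1 → [0,0,3,-1]
  r3 -= -2·r1 → [0,0,-6,5]
  r3 -= -2·r2 → [0,0,0,3]

L=[[1,0,0,0],[-2,1,0,0],[1,2,1,0],[2,-2,-2,1]] U=[[-2,-1,-2,3],[0,-1,-1,3],[0,0,3,-1],[0,0,0,3]]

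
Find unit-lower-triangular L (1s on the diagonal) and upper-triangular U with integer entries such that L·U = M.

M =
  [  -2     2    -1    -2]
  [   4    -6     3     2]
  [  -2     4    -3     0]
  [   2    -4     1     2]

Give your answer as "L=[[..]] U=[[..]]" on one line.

L=[[1,0,0,0],[-2,1,0,0],[1,-1,1,0],[-1,1,1,1]] U=[[-2,2,-1,-2],[0,-2,1,-2],[0,0,-1,0],[0,0,0,2]]

  row1 -= -2·row0 → [0,-2,1,-2]
  row2 -= 1·row0 → [0,2,-2,2]
  row3 -= -1·row0 → [0,-2,0,0]
  row2 -= -1·row1 → [0,0,-1,0]
  row3 -= 1·row1 → [0,0,-1,2]
  row3 -= 1·row2 → [0,0,0,2]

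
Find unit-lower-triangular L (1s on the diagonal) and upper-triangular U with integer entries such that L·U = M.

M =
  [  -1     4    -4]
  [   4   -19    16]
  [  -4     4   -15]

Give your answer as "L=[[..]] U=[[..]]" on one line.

L=[[1,0,0],[-4,1,0],[4,4,1]] U=[[-1,4,-4],[0,-3,0],[0,0,1]]

  row1 -= -4·row0 → [0,-3,0]
  row2 -= 4·row0 → [0,-12,1]
  row2 -= 4·row1 → [0,0,1]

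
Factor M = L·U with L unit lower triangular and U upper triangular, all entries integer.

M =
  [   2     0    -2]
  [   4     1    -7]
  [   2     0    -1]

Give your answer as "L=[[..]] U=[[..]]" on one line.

L=[[1,0,0],[2,1,0],[1,0,1]] U=[[2,0,-2],[0,1,-3],[0,0,1]]

  r1 -= 2·r0 → [0,1,-3]
  r2 -= 1·r0 → [0,0,1]
  r2 -= 0·r1 → [0,0,1]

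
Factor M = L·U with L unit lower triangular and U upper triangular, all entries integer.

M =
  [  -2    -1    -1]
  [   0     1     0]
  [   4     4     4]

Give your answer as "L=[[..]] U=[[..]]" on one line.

  R1 -= 0·R0 → [0,1,0]
  R2 -= -2·R0 → [0,2,2]
  R2 -= 2·R1 → [0,0,2]

L=[[1,0,0],[0,1,0],[-2,2,1]] U=[[-2,-1,-1],[0,1,0],[0,0,2]]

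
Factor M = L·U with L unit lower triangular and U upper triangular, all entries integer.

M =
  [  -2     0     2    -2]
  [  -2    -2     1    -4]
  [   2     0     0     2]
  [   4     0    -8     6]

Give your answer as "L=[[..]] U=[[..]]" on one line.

  r1 -= 1·r0 → [0,-2,-1,-2]
  r2 -= -1·r0 → [0,0,2,0]
  r3 -= -2·r0 → [0,0,-4,2]
  r2 -= 0·r1 → [0,0,2,0]
  r3 -= 0·r1 → [0,0,-4,2]
  r3 -= -2·r2 → [0,0,0,2]

L=[[1,0,0,0],[1,1,0,0],[-1,0,1,0],[-2,0,-2,1]] U=[[-2,0,2,-2],[0,-2,-1,-2],[0,0,2,0],[0,0,0,2]]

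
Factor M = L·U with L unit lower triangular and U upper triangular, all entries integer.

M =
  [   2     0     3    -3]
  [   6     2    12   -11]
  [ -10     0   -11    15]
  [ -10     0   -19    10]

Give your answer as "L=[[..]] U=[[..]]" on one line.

  R1 -= 3·R0 → [0,2,3,-2]
  R2 -= -5·R0 → [0,0,4,0]
  R3 -= -5·R0 → [0,0,-4,-5]
  R2 -= 0·R1 → [0,0,4,0]
  R3 -= 0·R1 → [0,0,-4,-5]
  R3 -= -1·R2 → [0,0,0,-5]

L=[[1,0,0,0],[3,1,0,0],[-5,0,1,0],[-5,0,-1,1]] U=[[2,0,3,-3],[0,2,3,-2],[0,0,4,0],[0,0,0,-5]]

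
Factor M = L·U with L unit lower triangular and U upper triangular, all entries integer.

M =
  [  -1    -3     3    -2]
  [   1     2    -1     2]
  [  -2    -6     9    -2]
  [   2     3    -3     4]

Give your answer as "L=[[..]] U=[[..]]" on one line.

  row1 -= -1·row0 → [0,-1,2,0]
  row2 -= 2·row0 → [0,0,3,2]
  row3 -= -2·row0 → [0,-3,3,0]
  row2 -= 0·row1 → [0,0,3,2]
  row3 -= 3·row1 → [0,0,-3,0]
  row3 -= -1·row2 → [0,0,0,2]

L=[[1,0,0,0],[-1,1,0,0],[2,0,1,0],[-2,3,-1,1]] U=[[-1,-3,3,-2],[0,-1,2,0],[0,0,3,2],[0,0,0,2]]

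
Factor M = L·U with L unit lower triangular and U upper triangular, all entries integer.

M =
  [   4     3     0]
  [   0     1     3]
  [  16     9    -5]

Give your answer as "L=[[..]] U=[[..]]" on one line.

L=[[1,0,0],[0,1,0],[4,-3,1]] U=[[4,3,0],[0,1,3],[0,0,4]]

  R1 -= 0·R0 → [0,1,3]
  R2 -= 4·R0 → [0,-3,-5]
  R2 -= -3·R1 → [0,0,4]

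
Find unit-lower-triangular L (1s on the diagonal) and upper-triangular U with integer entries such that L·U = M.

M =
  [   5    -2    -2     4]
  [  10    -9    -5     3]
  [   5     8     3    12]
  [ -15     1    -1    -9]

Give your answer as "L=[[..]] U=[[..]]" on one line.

L=[[1,0,0,0],[2,1,0,0],[1,-2,1,0],[-3,1,-2,1]] U=[[5,-2,-2,4],[0,-5,-1,-5],[0,0,3,-2],[0,0,0,4]]

  r1 -= 2·r0 → [0,-5,-1,-5]
  r2 -= 1·r0 → [0,10,5,8]
  r3 -= -3·r0 → [0,-5,-7,3]
  r2 -= -2·r1 → [0,0,3,-2]
  r3 -= 1·r1 → [0,0,-6,8]
  r3 -= -2·r2 → [0,0,0,4]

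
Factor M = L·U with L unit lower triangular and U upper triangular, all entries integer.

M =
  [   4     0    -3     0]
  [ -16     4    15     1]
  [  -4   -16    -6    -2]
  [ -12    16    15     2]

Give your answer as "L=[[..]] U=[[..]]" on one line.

  row1 -= -4·row0 → [0,4,3,1]
  row2 -= -1·row0 → [0,-16,-9,-2]
  row3 -= -3·row0 → [0,16,6,2]
  row2 -= -4·row1 → [0,0,3,2]
  row3 -= 4·row1 → [0,0,-6,-2]
  row3 -= -2·row2 → [0,0,0,2]

L=[[1,0,0,0],[-4,1,0,0],[-1,-4,1,0],[-3,4,-2,1]] U=[[4,0,-3,0],[0,4,3,1],[0,0,3,2],[0,0,0,2]]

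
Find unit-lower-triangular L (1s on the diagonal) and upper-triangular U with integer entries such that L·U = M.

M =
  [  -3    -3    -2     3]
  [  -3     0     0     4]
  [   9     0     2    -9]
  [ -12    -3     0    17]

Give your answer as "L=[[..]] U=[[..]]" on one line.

  R1 -= 1·R0 → [0,3,2,1]
  R2 -= -3·R0 → [0,-9,-4,0]
  R3 -= 4·R0 → [0,9,8,5]
  R2 -= -3·R1 → [0,0,2,3]
  R3 -= 3·R1 → [0,0,2,2]
  R3 -= 1·R2 → [0,0,0,-1]

L=[[1,0,0,0],[1,1,0,0],[-3,-3,1,0],[4,3,1,1]] U=[[-3,-3,-2,3],[0,3,2,1],[0,0,2,3],[0,0,0,-1]]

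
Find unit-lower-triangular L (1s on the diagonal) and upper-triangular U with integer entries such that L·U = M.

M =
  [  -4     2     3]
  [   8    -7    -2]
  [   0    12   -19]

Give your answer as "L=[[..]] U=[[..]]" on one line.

  R1 -= -2·R0 → [0,-3,4]
  R2 -= 0·R0 → [0,12,-19]
  R2 -= -4·R1 → [0,0,-3]

L=[[1,0,0],[-2,1,0],[0,-4,1]] U=[[-4,2,3],[0,-3,4],[0,0,-3]]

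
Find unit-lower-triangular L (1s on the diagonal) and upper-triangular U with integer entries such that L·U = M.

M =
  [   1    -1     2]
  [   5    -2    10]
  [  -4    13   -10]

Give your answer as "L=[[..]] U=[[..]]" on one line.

  r1 -= 5·r0 → [0,3,0]
  r2 -= -4·r0 → [0,9,-2]
  r2 -= 3·r1 → [0,0,-2]

L=[[1,0,0],[5,1,0],[-4,3,1]] U=[[1,-1,2],[0,3,0],[0,0,-2]]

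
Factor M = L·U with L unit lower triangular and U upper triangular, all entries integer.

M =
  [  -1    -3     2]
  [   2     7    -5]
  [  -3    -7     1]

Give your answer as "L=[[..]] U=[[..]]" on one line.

L=[[1,0,0],[-2,1,0],[3,2,1]] U=[[-1,-3,2],[0,1,-1],[0,0,-3]]

  row1 -= -2·row0 → [0,1,-1]
  row2 -= 3·row0 → [0,2,-5]
  row2 -= 2·row1 → [0,0,-3]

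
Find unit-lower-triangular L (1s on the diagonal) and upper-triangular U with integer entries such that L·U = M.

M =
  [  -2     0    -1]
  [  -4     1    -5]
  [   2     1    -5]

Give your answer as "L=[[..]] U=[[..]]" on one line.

L=[[1,0,0],[2,1,0],[-1,1,1]] U=[[-2,0,-1],[0,1,-3],[0,0,-3]]

  row1 -= 2·row0 → [0,1,-3]
  row2 -= -1·row0 → [0,1,-6]
  row2 -= 1·row1 → [0,0,-3]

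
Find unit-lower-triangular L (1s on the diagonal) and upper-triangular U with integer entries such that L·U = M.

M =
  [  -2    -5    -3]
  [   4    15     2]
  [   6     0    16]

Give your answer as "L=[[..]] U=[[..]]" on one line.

L=[[1,0,0],[-2,1,0],[-3,-3,1]] U=[[-2,-5,-3],[0,5,-4],[0,0,-5]]

  R1 -= -2·R0 → [0,5,-4]
  R2 -= -3·R0 → [0,-15,7]
  R2 -= -3·R1 → [0,0,-5]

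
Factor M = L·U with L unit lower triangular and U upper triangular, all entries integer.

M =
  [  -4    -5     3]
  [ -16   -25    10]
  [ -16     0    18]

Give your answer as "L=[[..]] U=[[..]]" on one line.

L=[[1,0,0],[4,1,0],[4,-4,1]] U=[[-4,-5,3],[0,-5,-2],[0,0,-2]]

  row1 -= 4·row0 → [0,-5,-2]
  row2 -= 4·row0 → [0,20,6]
  row2 -= -4·row1 → [0,0,-2]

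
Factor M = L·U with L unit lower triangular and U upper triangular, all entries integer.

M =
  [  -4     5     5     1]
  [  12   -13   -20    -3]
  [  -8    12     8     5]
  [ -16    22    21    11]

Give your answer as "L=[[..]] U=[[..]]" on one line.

  R1 -= -3·R0 → [0,2,-5,0]
  R2 -= 2·R0 → [0,2,-2,3]
  R3 -= 4·R0 → [0,2,1,7]
  R2 -= 1·R1 → [0,0,3,3]
  R3 -= 1·R1 → [0,0,6,7]
  R3 -= 2·R2 → [0,0,0,1]

L=[[1,0,0,0],[-3,1,0,0],[2,1,1,0],[4,1,2,1]] U=[[-4,5,5,1],[0,2,-5,0],[0,0,3,3],[0,0,0,1]]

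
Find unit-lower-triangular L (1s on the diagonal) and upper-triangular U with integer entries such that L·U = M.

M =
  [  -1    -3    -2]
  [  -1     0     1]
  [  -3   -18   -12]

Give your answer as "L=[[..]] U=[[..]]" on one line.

L=[[1,0,0],[1,1,0],[3,-3,1]] U=[[-1,-3,-2],[0,3,3],[0,0,3]]

  R1 -= 1·R0 → [0,3,3]
  R2 -= 3·R0 → [0,-9,-6]
  R2 -= -3·R1 → [0,0,3]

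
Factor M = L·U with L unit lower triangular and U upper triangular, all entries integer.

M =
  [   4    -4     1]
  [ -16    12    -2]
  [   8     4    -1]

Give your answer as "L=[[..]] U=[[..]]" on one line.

L=[[1,0,0],[-4,1,0],[2,-3,1]] U=[[4,-4,1],[0,-4,2],[0,0,3]]

  r1 -= -4·r0 → [0,-4,2]
  r2 -= 2·r0 → [0,12,-3]
  r2 -= -3·r1 → [0,0,3]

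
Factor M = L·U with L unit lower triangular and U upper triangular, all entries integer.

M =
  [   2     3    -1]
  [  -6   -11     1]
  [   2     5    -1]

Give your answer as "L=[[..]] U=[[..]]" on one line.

  r1 -= -3·r0 → [0,-2,-2]
  r2 -= 1·r0 → [0,2,0]
  r2 -= -1·r1 → [0,0,-2]

L=[[1,0,0],[-3,1,0],[1,-1,1]] U=[[2,3,-1],[0,-2,-2],[0,0,-2]]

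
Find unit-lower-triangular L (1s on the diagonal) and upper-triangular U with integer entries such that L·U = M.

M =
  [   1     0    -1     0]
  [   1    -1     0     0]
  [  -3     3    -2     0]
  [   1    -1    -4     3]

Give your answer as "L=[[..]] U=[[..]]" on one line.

L=[[1,0,0,0],[1,1,0,0],[-3,-3,1,0],[1,1,2,1]] U=[[1,0,-1,0],[0,-1,1,0],[0,0,-2,0],[0,0,0,3]]

  R1 -= 1·R0 → [0,-1,1,0]
  R2 -= -3·R0 → [0,3,-5,0]
  R3 -= 1·R0 → [0,-1,-3,3]
  R2 -= -3·R1 → [0,0,-2,0]
  R3 -= 1·R1 → [0,0,-4,3]
  R3 -= 2·R2 → [0,0,0,3]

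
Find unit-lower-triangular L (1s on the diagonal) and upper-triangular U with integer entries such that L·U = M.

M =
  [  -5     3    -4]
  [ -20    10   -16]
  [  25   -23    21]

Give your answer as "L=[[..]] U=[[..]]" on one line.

  R1 -= 4·R0 → [0,-2,0]
  R2 -= -5·R0 → [0,-8,1]
  R2 -= 4·R1 → [0,0,1]

L=[[1,0,0],[4,1,0],[-5,4,1]] U=[[-5,3,-4],[0,-2,0],[0,0,1]]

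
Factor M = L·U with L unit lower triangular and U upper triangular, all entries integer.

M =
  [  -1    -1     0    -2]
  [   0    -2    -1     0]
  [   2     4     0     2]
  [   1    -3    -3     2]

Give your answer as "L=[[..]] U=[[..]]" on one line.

L=[[1,0,0,0],[0,1,0,0],[-2,-1,1,0],[-1,2,1,1]] U=[[-1,-1,0,-2],[0,-2,-1,0],[0,0,-1,-2],[0,0,0,2]]

  row1 -= 0·row0 → [0,-2,-1,0]
  row2 -= -2·row0 → [0,2,0,-2]
  row3 -= -1·row0 → [0,-4,-3,0]
  row2 -= -1·row1 → [0,0,-1,-2]
  row3 -= 2·row1 → [0,0,-1,0]
  row3 -= 1·row2 → [0,0,0,2]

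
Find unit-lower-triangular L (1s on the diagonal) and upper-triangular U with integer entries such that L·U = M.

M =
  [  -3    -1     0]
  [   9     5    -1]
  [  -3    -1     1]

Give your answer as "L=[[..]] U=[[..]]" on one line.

  r1 -= -3·r0 → [0,2,-1]
  r2 -= 1·r0 → [0,0,1]
  r2 -= 0·r1 → [0,0,1]

L=[[1,0,0],[-3,1,0],[1,0,1]] U=[[-3,-1,0],[0,2,-1],[0,0,1]]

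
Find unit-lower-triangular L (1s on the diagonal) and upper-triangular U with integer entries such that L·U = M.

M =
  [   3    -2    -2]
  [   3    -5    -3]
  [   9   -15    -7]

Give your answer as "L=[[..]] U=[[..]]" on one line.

L=[[1,0,0],[1,1,0],[3,3,1]] U=[[3,-2,-2],[0,-3,-1],[0,0,2]]

  row1 -= 1·row0 → [0,-3,-1]
  row2 -= 3·row0 → [0,-9,-1]
  row2 -= 3·row1 → [0,0,2]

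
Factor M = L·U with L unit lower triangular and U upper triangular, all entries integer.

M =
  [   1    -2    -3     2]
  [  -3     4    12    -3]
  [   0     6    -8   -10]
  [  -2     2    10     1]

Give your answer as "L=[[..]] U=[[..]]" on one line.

  row1 -= -3·row0 → [0,-2,3,3]
  row2 -= 0·row0 → [0,6,-8,-10]
  row3 -= -2·row0 → [0,-2,4,5]
  row2 -= -3·row1 → [0,0,1,-1]
  row3 -= 1·row1 → [0,0,1,2]
  row3 -= 1·row2 → [0,0,0,3]

L=[[1,0,0,0],[-3,1,0,0],[0,-3,1,0],[-2,1,1,1]] U=[[1,-2,-3,2],[0,-2,3,3],[0,0,1,-1],[0,0,0,3]]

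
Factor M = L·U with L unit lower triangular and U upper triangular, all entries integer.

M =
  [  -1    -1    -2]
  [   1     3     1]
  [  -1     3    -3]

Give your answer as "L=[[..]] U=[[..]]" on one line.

  row1 -= -1·row0 → [0,2,-1]
  row2 -= 1·row0 → [0,4,-1]
  row2 -= 2·row1 → [0,0,1]

L=[[1,0,0],[-1,1,0],[1,2,1]] U=[[-1,-1,-2],[0,2,-1],[0,0,1]]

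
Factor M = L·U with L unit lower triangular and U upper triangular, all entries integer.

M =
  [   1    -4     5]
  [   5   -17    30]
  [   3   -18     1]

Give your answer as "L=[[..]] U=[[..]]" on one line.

  R1 -= 5·R0 → [0,3,5]
  R2 -= 3·R0 → [0,-6,-14]
  R2 -= -2·R1 → [0,0,-4]

L=[[1,0,0],[5,1,0],[3,-2,1]] U=[[1,-4,5],[0,3,5],[0,0,-4]]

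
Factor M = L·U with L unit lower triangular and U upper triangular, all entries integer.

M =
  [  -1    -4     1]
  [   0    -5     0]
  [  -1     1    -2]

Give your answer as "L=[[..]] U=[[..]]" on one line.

L=[[1,0,0],[0,1,0],[1,-1,1]] U=[[-1,-4,1],[0,-5,0],[0,0,-3]]

  row1 -= 0·row0 → [0,-5,0]
  row2 -= 1·row0 → [0,5,-3]
  row2 -= -1·row1 → [0,0,-3]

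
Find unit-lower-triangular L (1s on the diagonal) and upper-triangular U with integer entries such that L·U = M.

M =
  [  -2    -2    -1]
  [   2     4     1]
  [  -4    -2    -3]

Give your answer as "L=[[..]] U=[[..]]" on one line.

  row1 -= -1·row0 → [0,2,0]
  row2 -= 2·row0 → [0,2,-1]
  row2 -= 1·row1 → [0,0,-1]

L=[[1,0,0],[-1,1,0],[2,1,1]] U=[[-2,-2,-1],[0,2,0],[0,0,-1]]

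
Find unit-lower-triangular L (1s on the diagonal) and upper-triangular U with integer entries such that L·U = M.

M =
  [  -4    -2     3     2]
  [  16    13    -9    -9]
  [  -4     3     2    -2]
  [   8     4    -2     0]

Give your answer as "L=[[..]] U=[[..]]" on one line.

  R1 -= -4·R0 → [0,5,3,-1]
  R2 -= 1·R0 → [0,5,-1,-4]
  R3 -= -2·R0 → [0,0,4,4]
  R2 -= 1·R1 → [0,0,-4,-3]
  R3 -= 0·R1 → [0,0,4,4]
  R3 -= -1·R2 → [0,0,0,1]

L=[[1,0,0,0],[-4,1,0,0],[1,1,1,0],[-2,0,-1,1]] U=[[-4,-2,3,2],[0,5,3,-1],[0,0,-4,-3],[0,0,0,1]]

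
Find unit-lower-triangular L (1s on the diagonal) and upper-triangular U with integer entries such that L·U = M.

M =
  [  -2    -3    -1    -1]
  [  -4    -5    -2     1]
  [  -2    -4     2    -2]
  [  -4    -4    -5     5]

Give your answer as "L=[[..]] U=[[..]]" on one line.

L=[[1,0,0,0],[2,1,0,0],[1,-1,1,0],[2,2,-1,1]] U=[[-2,-3,-1,-1],[0,1,0,3],[0,0,3,2],[0,0,0,3]]

  r1 -= 2·r0 → [0,1,0,3]
  r2 -= 1·r0 → [0,-1,3,-1]
  r3 -= 2·r0 → [0,2,-3,7]
  r2 -= -1·r1 → [0,0,3,2]
  r3 -= 2·r1 → [0,0,-3,1]
  r3 -= -1·r2 → [0,0,0,3]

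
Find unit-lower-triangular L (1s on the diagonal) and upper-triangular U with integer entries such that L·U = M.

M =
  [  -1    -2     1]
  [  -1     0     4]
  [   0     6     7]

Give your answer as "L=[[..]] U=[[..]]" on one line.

  R1 -= 1·R0 → [0,2,3]
  R2 -= 0·R0 → [0,6,7]
  R2 -= 3·R1 → [0,0,-2]

L=[[1,0,0],[1,1,0],[0,3,1]] U=[[-1,-2,1],[0,2,3],[0,0,-2]]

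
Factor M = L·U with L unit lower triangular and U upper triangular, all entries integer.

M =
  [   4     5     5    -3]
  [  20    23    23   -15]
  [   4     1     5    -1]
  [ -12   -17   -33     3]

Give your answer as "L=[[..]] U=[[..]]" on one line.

  r1 -= 5·r0 → [0,-2,-2,0]
  r2 -= 1·r0 → [0,-4,0,2]
  r3 -= -3·r0 → [0,-2,-18,-6]
  r2 -= 2·r1 → [0,0,4,2]
  r3 -= 1·r1 → [0,0,-16,-6]
  r3 -= -4·r2 → [0,0,0,2]

L=[[1,0,0,0],[5,1,0,0],[1,2,1,0],[-3,1,-4,1]] U=[[4,5,5,-3],[0,-2,-2,0],[0,0,4,2],[0,0,0,2]]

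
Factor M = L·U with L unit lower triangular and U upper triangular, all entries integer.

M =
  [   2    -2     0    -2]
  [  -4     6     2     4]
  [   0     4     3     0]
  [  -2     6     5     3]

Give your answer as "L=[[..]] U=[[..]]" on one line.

L=[[1,0,0,0],[-2,1,0,0],[0,2,1,0],[-1,2,-1,1]] U=[[2,-2,0,-2],[0,2,2,0],[0,0,-1,0],[0,0,0,1]]

  r1 -= -2·r0 → [0,2,2,0]
  r2 -= 0·r0 → [0,4,3,0]
  r3 -= -1·r0 → [0,4,5,1]
  r2 -= 2·r1 → [0,0,-1,0]
  r3 -= 2·r1 → [0,0,1,1]
  r3 -= -1·r2 → [0,0,0,1]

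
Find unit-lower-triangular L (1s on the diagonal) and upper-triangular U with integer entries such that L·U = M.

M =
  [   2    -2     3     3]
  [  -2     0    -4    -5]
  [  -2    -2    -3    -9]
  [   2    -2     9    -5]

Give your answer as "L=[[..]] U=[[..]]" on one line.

  R1 -= -1·R0 → [0,-2,-1,-2]
  R2 -= -1·R0 → [0,-4,0,-6]
  R3 -= 1·R0 → [0,0,6,-8]
  R2 -= 2·R1 → [0,0,2,-2]
  R3 -= 0·R1 → [0,0,6,-8]
  R3 -= 3·R2 → [0,0,0,-2]

L=[[1,0,0,0],[-1,1,0,0],[-1,2,1,0],[1,0,3,1]] U=[[2,-2,3,3],[0,-2,-1,-2],[0,0,2,-2],[0,0,0,-2]]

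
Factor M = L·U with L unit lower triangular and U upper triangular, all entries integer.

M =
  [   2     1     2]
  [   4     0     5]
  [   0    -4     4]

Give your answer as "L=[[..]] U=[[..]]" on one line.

  r1 -= 2·r0 → [0,-2,1]
  r2 -= 0·r0 → [0,-4,4]
  r2 -= 2·r1 → [0,0,2]

L=[[1,0,0],[2,1,0],[0,2,1]] U=[[2,1,2],[0,-2,1],[0,0,2]]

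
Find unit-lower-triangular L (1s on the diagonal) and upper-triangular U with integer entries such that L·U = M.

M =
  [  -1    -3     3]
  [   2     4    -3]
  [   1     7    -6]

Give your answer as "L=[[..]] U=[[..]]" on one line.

L=[[1,0,0],[-2,1,0],[-1,-2,1]] U=[[-1,-3,3],[0,-2,3],[0,0,3]]

  row1 -= -2·row0 → [0,-2,3]
  row2 -= -1·row0 → [0,4,-3]
  row2 -= -2·row1 → [0,0,3]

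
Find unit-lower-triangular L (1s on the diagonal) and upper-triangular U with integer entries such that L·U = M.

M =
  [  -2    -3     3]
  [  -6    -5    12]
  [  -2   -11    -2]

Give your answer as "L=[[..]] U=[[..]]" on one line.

L=[[1,0,0],[3,1,0],[1,-2,1]] U=[[-2,-3,3],[0,4,3],[0,0,1]]

  r1 -= 3·r0 → [0,4,3]
  r2 -= 1·r0 → [0,-8,-5]
  r2 -= -2·r1 → [0,0,1]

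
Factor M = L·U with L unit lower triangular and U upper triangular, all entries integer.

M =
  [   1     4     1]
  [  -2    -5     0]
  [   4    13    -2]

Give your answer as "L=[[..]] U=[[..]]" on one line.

  row1 -= -2·row0 → [0,3,2]
  row2 -= 4·row0 → [0,-3,-6]
  row2 -= -1·row1 → [0,0,-4]

L=[[1,0,0],[-2,1,0],[4,-1,1]] U=[[1,4,1],[0,3,2],[0,0,-4]]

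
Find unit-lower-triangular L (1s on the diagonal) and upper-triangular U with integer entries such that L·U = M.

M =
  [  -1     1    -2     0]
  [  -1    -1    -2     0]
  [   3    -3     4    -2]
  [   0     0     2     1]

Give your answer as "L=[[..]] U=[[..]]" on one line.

  row1 -= 1·row0 → [0,-2,0,0]
  row2 -= -3·row0 → [0,0,-2,-2]
  row3 -= 0·row0 → [0,0,2,1]
  row2 -= 0·row1 → [0,0,-2,-2]
  row3 -= 0·row1 → [0,0,2,1]
  row3 -= -1·row2 → [0,0,0,-1]

L=[[1,0,0,0],[1,1,0,0],[-3,0,1,0],[0,0,-1,1]] U=[[-1,1,-2,0],[0,-2,0,0],[0,0,-2,-2],[0,0,0,-1]]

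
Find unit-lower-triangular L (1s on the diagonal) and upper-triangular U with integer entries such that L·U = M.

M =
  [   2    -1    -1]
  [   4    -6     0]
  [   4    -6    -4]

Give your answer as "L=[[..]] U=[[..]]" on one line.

  row1 -= 2·row0 → [0,-4,2]
  row2 -= 2·row0 → [0,-4,-2]
  row2 -= 1·row1 → [0,0,-4]

L=[[1,0,0],[2,1,0],[2,1,1]] U=[[2,-1,-1],[0,-4,2],[0,0,-4]]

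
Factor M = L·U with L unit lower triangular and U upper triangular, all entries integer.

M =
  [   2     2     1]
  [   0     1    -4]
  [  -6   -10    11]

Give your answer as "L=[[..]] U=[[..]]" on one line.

L=[[1,0,0],[0,1,0],[-3,-4,1]] U=[[2,2,1],[0,1,-4],[0,0,-2]]

  row1 -= 0·row0 → [0,1,-4]
  row2 -= -3·row0 → [0,-4,14]
  row2 -= -4·row1 → [0,0,-2]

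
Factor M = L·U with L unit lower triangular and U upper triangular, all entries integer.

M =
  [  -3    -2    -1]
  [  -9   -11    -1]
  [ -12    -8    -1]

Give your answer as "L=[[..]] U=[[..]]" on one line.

L=[[1,0,0],[3,1,0],[4,0,1]] U=[[-3,-2,-1],[0,-5,2],[0,0,3]]

  r1 -= 3·r0 → [0,-5,2]
  r2 -= 4·r0 → [0,0,3]
  r2 -= 0·r1 → [0,0,3]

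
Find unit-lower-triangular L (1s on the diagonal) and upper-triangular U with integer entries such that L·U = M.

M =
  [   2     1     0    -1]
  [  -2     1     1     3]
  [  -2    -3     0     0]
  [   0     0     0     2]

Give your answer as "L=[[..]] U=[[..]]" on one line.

  r1 -= -1·r0 → [0,2,1,2]
  r2 -= -1·r0 → [0,-2,0,-1]
  r3 -= 0·r0 → [0,0,0,2]
  r2 -= -1·r1 → [0,0,1,1]
  r3 -= 0·r1 → [0,0,0,2]
  r3 -= 0·r2 → [0,0,0,2]

L=[[1,0,0,0],[-1,1,0,0],[-1,-1,1,0],[0,0,0,1]] U=[[2,1,0,-1],[0,2,1,2],[0,0,1,1],[0,0,0,2]]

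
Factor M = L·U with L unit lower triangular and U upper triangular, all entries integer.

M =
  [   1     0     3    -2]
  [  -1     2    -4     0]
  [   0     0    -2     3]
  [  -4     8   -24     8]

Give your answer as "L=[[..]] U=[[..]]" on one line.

  R1 -= -1·R0 → [0,2,-1,-2]
  R2 -= 0·R0 → [0,0,-2,3]
  R3 -= -4·R0 → [0,8,-12,0]
  R2 -= 0·R1 → [0,0,-2,3]
  R3 -= 4·R1 → [0,0,-8,8]
  R3 -= 4·R2 → [0,0,0,-4]

L=[[1,0,0,0],[-1,1,0,0],[0,0,1,0],[-4,4,4,1]] U=[[1,0,3,-2],[0,2,-1,-2],[0,0,-2,3],[0,0,0,-4]]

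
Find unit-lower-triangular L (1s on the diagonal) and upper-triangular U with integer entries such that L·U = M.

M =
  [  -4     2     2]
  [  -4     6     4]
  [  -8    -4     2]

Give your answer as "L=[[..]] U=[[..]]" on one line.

  R1 -= 1·R0 → [0,4,2]
  R2 -= 2·R0 → [0,-8,-2]
  R2 -= -2·R1 → [0,0,2]

L=[[1,0,0],[1,1,0],[2,-2,1]] U=[[-4,2,2],[0,4,2],[0,0,2]]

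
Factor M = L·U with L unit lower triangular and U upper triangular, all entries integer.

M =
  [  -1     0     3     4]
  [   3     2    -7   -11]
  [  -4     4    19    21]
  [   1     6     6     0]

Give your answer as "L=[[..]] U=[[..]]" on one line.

  r1 -= -3·r0 → [0,2,2,1]
  r2 -= 4·r0 → [0,4,7,5]
  r3 -= -1·r0 → [0,6,9,4]
  r2 -= 2·r1 → [0,0,3,3]
  r3 -= 3·r1 → [0,0,3,1]
  r3 -= 1·r2 → [0,0,0,-2]

L=[[1,0,0,0],[-3,1,0,0],[4,2,1,0],[-1,3,1,1]] U=[[-1,0,3,4],[0,2,2,1],[0,0,3,3],[0,0,0,-2]]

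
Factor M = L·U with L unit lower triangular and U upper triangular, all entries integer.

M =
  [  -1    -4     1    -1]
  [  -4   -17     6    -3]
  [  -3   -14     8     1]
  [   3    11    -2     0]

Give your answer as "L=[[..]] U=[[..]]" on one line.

L=[[1,0,0,0],[4,1,0,0],[3,2,1,0],[-3,1,-1,1]] U=[[-1,-4,1,-1],[0,-1,2,1],[0,0,1,2],[0,0,0,-2]]

  R1 -= 4·R0 → [0,-1,2,1]
  R2 -= 3·R0 → [0,-2,5,4]
  R3 -= -3·R0 → [0,-1,1,-3]
  R2 -= 2·R1 → [0,0,1,2]
  R3 -= 1·R1 → [0,0,-1,-4]
  R3 -= -1·R2 → [0,0,0,-2]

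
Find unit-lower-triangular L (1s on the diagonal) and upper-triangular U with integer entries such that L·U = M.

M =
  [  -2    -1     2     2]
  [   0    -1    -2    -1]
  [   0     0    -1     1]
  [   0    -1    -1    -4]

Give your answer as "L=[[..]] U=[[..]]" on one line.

L=[[1,0,0,0],[0,1,0,0],[0,0,1,0],[0,1,-1,1]] U=[[-2,-1,2,2],[0,-1,-2,-1],[0,0,-1,1],[0,0,0,-2]]

  R1 -= 0·R0 → [0,-1,-2,-1]
  R2 -= 0·R0 → [0,0,-1,1]
  R3 -= 0·R0 → [0,-1,-1,-4]
  R2 -= 0·R1 → [0,0,-1,1]
  R3 -= 1·R1 → [0,0,1,-3]
  R3 -= -1·R2 → [0,0,0,-2]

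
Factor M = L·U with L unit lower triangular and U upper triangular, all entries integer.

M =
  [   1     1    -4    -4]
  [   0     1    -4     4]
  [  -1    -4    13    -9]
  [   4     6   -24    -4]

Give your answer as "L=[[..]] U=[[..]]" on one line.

L=[[1,0,0,0],[0,1,0,0],[-1,-3,1,0],[4,2,0,1]] U=[[1,1,-4,-4],[0,1,-4,4],[0,0,-3,-1],[0,0,0,4]]

  r1 -= 0·r0 → [0,1,-4,4]
  r2 -= -1·r0 → [0,-3,9,-13]
  r3 -= 4·r0 → [0,2,-8,12]
  r2 -= -3·r1 → [0,0,-3,-1]
  r3 -= 2·r1 → [0,0,0,4]
  r3 -= 0·r2 → [0,0,0,4]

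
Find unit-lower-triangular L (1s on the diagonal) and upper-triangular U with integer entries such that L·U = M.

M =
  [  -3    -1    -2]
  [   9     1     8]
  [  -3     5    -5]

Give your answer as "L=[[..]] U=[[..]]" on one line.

L=[[1,0,0],[-3,1,0],[1,-3,1]] U=[[-3,-1,-2],[0,-2,2],[0,0,3]]

  r1 -= -3·r0 → [0,-2,2]
  r2 -= 1·r0 → [0,6,-3]
  r2 -= -3·r1 → [0,0,3]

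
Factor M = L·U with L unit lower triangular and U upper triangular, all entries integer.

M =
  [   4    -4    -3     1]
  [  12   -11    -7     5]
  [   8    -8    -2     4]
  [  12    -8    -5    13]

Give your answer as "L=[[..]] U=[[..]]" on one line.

L=[[1,0,0,0],[3,1,0,0],[2,0,1,0],[3,4,-1,1]] U=[[4,-4,-3,1],[0,1,2,2],[0,0,4,2],[0,0,0,4]]

  R1 -= 3·R0 → [0,1,2,2]
  R2 -= 2·R0 → [0,0,4,2]
  R3 -= 3·R0 → [0,4,4,10]
  R2 -= 0·R1 → [0,0,4,2]
  R3 -= 4·R1 → [0,0,-4,2]
  R3 -= -1·R2 → [0,0,0,4]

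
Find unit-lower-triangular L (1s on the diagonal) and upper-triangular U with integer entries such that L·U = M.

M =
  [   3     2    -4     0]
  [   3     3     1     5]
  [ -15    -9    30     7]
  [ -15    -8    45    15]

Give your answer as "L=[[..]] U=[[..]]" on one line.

L=[[1,0,0,0],[1,1,0,0],[-5,1,1,0],[-5,2,3,1]] U=[[3,2,-4,0],[0,1,5,5],[0,0,5,2],[0,0,0,-1]]

  r1 -= 1·r0 → [0,1,5,5]
  r2 -= -5·r0 → [0,1,10,7]
  r3 -= -5·r0 → [0,2,25,15]
  r2 -= 1·r1 → [0,0,5,2]
  r3 -= 2·r1 → [0,0,15,5]
  r3 -= 3·r2 → [0,0,0,-1]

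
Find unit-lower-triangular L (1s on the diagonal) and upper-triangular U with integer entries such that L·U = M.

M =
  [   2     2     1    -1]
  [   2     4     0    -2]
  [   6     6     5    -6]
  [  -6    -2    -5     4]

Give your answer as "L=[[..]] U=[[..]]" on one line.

  r1 -= 1·r0 → [0,2,-1,-1]
  r2 -= 3·r0 → [0,0,2,-3]
  r3 -= -3·r0 → [0,4,-2,1]
  r2 -= 0·r1 → [0,0,2,-3]
  r3 -= 2·r1 → [0,0,0,3]
  r3 -= 0·r2 → [0,0,0,3]

L=[[1,0,0,0],[1,1,0,0],[3,0,1,0],[-3,2,0,1]] U=[[2,2,1,-1],[0,2,-1,-1],[0,0,2,-3],[0,0,0,3]]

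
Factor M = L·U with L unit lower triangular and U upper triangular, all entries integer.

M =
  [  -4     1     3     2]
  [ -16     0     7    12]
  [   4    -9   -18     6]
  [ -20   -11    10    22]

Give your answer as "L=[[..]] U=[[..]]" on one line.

  R1 -= 4·R0 → [0,-4,-5,4]
  R2 -= -1·R0 → [0,-8,-15,8]
  R3 -= 5·R0 → [0,-16,-5,12]
  R2 -= 2·R1 → [0,0,-5,0]
  R3 -= 4·R1 → [0,0,15,-4]
  R3 -= -3·R2 → [0,0,0,-4]

L=[[1,0,0,0],[4,1,0,0],[-1,2,1,0],[5,4,-3,1]] U=[[-4,1,3,2],[0,-4,-5,4],[0,0,-5,0],[0,0,0,-4]]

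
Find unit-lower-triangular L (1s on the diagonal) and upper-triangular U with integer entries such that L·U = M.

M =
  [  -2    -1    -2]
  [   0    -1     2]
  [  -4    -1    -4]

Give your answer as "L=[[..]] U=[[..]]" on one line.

  r1 -= 0·r0 → [0,-1,2]
  r2 -= 2·r0 → [0,1,0]
  r2 -= -1·r1 → [0,0,2]

L=[[1,0,0],[0,1,0],[2,-1,1]] U=[[-2,-1,-2],[0,-1,2],[0,0,2]]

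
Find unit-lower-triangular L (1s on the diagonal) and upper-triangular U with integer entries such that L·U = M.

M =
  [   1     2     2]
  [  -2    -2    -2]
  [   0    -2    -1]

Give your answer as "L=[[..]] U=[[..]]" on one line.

L=[[1,0,0],[-2,1,0],[0,-1,1]] U=[[1,2,2],[0,2,2],[0,0,1]]

  R1 -= -2·R0 → [0,2,2]
  R2 -= 0·R0 → [0,-2,-1]
  R2 -= -1·R1 → [0,0,1]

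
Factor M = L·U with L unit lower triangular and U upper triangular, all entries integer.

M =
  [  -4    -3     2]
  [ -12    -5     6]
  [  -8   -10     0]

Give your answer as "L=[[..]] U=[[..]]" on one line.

  row1 -= 3·row0 → [0,4,0]
  row2 -= 2·row0 → [0,-4,-4]
  row2 -= -1·row1 → [0,0,-4]

L=[[1,0,0],[3,1,0],[2,-1,1]] U=[[-4,-3,2],[0,4,0],[0,0,-4]]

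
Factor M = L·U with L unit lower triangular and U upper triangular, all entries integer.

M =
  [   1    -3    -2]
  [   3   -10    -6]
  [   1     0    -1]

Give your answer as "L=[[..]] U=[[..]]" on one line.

  R1 -= 3·R0 → [0,-1,0]
  R2 -= 1·R0 → [0,3,1]
  R2 -= -3·R1 → [0,0,1]

L=[[1,0,0],[3,1,0],[1,-3,1]] U=[[1,-3,-2],[0,-1,0],[0,0,1]]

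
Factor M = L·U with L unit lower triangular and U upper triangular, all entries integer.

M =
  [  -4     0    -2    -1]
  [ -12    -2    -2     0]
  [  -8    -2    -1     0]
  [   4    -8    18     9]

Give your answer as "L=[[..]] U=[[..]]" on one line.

  R1 -= 3·R0 → [0,-2,4,3]
  R2 -= 2·R0 → [0,-2,3,2]
  R3 -= -1·R0 → [0,-8,16,8]
  R2 -= 1·R1 → [0,0,-1,-1]
  R3 -= 4·R1 → [0,0,0,-4]
  R3 -= 0·R2 → [0,0,0,-4]

L=[[1,0,0,0],[3,1,0,0],[2,1,1,0],[-1,4,0,1]] U=[[-4,0,-2,-1],[0,-2,4,3],[0,0,-1,-1],[0,0,0,-4]]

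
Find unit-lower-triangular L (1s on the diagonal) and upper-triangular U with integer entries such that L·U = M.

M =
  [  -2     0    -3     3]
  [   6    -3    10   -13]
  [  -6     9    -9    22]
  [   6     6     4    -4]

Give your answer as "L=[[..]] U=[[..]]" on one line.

L=[[1,0,0,0],[-3,1,0,0],[3,-3,1,0],[-3,-2,-1,1]] U=[[-2,0,-3,3],[0,-3,1,-4],[0,0,3,1],[0,0,0,-2]]

  row1 -= -3·row0 → [0,-3,1,-4]
  row2 -= 3·row0 → [0,9,0,13]
  row3 -= -3·row0 → [0,6,-5,5]
  row2 -= -3·row1 → [0,0,3,1]
  row3 -= -2·row1 → [0,0,-3,-3]
  row3 -= -1·row2 → [0,0,0,-2]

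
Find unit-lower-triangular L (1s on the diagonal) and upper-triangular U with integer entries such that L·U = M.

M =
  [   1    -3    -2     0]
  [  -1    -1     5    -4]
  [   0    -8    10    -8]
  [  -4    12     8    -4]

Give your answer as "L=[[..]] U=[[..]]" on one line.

L=[[1,0,0,0],[-1,1,0,0],[0,2,1,0],[-4,0,0,1]] U=[[1,-3,-2,0],[0,-4,3,-4],[0,0,4,0],[0,0,0,-4]]

  row1 -= -1·row0 → [0,-4,3,-4]
  row2 -= 0·row0 → [0,-8,10,-8]
  row3 -= -4·row0 → [0,0,0,-4]
  row2 -= 2·row1 → [0,0,4,0]
  row3 -= 0·row1 → [0,0,0,-4]
  row3 -= 0·row2 → [0,0,0,-4]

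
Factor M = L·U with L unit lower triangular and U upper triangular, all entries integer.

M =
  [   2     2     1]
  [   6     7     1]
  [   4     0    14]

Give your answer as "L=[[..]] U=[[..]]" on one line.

  row1 -= 3·row0 → [0,1,-2]
  row2 -= 2·row0 → [0,-4,12]
  row2 -= -4·row1 → [0,0,4]

L=[[1,0,0],[3,1,0],[2,-4,1]] U=[[2,2,1],[0,1,-2],[0,0,4]]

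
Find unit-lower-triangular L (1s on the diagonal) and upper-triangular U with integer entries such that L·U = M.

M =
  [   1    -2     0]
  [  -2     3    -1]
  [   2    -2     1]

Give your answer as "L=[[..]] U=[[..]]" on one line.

L=[[1,0,0],[-2,1,0],[2,-2,1]] U=[[1,-2,0],[0,-1,-1],[0,0,-1]]

  row1 -= -2·row0 → [0,-1,-1]
  row2 -= 2·row0 → [0,2,1]
  row2 -= -2·row1 → [0,0,-1]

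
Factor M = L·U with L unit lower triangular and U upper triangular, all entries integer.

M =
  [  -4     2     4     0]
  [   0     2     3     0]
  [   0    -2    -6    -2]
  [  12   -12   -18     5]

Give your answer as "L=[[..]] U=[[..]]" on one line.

  r1 -= 0·r0 → [0,2,3,0]
  r2 -= 0·r0 → [0,-2,-6,-2]
  r3 -= -3·r0 → [0,-6,-6,5]
  r2 -= -1·r1 → [0,0,-3,-2]
  r3 -= -3·r1 → [0,0,3,5]
  r3 -= -1·r2 → [0,0,0,3]

L=[[1,0,0,0],[0,1,0,0],[0,-1,1,0],[-3,-3,-1,1]] U=[[-4,2,4,0],[0,2,3,0],[0,0,-3,-2],[0,0,0,3]]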